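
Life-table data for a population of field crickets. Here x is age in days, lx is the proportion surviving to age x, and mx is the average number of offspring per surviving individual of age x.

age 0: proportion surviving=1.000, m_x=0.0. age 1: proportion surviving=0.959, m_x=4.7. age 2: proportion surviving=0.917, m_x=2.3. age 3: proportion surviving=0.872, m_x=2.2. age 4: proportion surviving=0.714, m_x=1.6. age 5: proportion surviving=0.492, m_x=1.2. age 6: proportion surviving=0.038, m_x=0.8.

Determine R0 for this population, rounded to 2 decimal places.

lx·mx by age: 0, 4.5073, 2.1091, 1.9184, 1.1424, 0.5904, 0.0304
R0 = Σ lx·mx = 10.298 → 10.30

10.30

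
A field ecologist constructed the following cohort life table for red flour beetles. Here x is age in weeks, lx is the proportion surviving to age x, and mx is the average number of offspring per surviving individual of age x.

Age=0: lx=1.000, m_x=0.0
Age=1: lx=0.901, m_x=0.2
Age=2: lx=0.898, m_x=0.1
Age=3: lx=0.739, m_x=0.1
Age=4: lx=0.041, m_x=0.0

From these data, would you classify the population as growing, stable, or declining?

declining

R0 = Σ lx·mx = 0 + 0.1802 + 0.0898 + 0.0739 + 0 = 0.3439
R0 < 1, so the population is declining.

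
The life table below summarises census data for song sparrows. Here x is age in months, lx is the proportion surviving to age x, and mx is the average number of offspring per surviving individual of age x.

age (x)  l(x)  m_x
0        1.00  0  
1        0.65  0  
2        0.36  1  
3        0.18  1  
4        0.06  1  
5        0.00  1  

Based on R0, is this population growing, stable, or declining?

declining

R0 = Σ lx·mx = 0 + 0 + 0.36 + 0.18 + 0.06 + 0 = 0.6
R0 < 1, so the population is declining.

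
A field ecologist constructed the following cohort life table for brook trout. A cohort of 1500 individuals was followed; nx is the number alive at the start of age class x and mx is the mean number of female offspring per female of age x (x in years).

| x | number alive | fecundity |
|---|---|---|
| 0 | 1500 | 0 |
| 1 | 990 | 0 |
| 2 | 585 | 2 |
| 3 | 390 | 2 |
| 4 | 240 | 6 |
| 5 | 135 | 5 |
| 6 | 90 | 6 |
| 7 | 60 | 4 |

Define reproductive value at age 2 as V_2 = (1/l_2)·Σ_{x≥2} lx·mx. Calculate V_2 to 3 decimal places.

lx = nx/n0 = nx/1500: 1, 0.66, 0.39, 0.26, 0.16, 0.09, 0.06, 0.04
lx·mx for x ≥ 2: 0.78, 0.52, 0.96, 0.45, 0.36, 0.16 → sum = 3.23
V_2 = 3.23 / l_2 = 3.23 / 0.39 = 8.282051… → 8.282

8.282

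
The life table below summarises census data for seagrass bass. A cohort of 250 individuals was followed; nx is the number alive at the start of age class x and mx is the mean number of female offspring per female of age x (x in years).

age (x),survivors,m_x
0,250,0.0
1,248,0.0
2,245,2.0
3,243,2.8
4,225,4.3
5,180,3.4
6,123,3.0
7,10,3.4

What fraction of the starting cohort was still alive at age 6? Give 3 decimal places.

0.492

l_6 = n_6/n_0 = 123/250 = 0.492 → 0.492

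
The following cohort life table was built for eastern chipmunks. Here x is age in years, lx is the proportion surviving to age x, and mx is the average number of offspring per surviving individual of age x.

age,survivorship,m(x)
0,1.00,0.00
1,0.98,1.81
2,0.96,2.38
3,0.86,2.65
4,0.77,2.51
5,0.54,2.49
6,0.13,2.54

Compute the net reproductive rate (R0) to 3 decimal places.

lx·mx by age: 0, 1.7738, 2.2848, 2.279, 1.9327, 1.3446, 0.3302
R0 = Σ lx·mx = 9.9451 → 9.945

9.945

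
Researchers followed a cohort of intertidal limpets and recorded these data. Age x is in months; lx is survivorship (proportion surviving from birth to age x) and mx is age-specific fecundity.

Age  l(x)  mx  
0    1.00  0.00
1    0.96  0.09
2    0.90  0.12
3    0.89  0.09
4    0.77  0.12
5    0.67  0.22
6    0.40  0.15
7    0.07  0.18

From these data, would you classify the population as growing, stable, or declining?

R0 = Σ lx·mx = 0 + 0.0864 + 0.108 + 0.0801 + 0.0924 + 0.1474 + 0.06 + 0.0126 = 0.5869
R0 < 1, so the population is declining.

declining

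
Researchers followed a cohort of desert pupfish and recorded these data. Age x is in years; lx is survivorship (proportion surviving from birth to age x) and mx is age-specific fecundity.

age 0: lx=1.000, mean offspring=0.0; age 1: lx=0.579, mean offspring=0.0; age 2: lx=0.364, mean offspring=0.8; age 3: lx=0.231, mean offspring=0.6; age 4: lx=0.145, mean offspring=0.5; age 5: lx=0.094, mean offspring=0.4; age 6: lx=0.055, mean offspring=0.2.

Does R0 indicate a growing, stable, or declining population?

declining

R0 = Σ lx·mx = 0 + 0 + 0.2912 + 0.1386 + 0.0725 + 0.0376 + 0.011 = 0.5509
R0 < 1, so the population is declining.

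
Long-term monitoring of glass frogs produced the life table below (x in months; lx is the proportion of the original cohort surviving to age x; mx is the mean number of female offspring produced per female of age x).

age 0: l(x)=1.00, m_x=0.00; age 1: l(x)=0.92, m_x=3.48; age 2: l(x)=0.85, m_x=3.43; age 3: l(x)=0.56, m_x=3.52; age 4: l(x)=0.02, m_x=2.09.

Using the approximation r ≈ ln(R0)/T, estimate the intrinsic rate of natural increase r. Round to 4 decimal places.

R0 = Σ lx·mx = 0 + 3.2016 + 2.9155 + 1.9712 + 0.0418 = 8.1301
Σ x·lx·mx = 15.1134; T = 15.1134/8.1301 = 1.85894…
r ≈ ln(R0)/T = ln(8.1301)/1.85894… = 1.127292… → 1.1273

1.1273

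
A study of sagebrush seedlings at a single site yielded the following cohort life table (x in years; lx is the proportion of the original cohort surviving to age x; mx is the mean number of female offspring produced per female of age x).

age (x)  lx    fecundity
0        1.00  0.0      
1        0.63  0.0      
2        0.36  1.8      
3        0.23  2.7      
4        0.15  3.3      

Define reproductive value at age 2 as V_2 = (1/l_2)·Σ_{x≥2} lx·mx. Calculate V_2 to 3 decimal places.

lx·mx for x ≥ 2: 0.648, 0.621, 0.495 → sum = 1.764
V_2 = 1.764 / l_2 = 1.764 / 0.36 = 4.9 → 4.900

4.900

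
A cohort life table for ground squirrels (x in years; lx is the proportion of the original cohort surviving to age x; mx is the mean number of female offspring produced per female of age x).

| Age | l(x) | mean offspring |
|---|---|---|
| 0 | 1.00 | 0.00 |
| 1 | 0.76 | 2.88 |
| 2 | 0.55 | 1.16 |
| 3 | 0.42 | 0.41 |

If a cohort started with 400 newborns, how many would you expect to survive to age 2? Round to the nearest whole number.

220

Expected survivors = N0 · l_2 = 400 × 0.55 = 220 → 220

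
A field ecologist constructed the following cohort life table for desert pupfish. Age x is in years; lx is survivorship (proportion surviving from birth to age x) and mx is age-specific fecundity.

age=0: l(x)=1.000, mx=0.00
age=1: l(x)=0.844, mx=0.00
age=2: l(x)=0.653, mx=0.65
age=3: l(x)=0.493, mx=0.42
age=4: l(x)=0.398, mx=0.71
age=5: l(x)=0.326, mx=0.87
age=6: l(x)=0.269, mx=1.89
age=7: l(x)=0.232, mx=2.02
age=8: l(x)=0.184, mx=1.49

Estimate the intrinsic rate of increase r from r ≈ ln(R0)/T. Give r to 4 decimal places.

0.1749

R0 = Σ lx·mx = 0 + 0 + 0.42445 + 0.20706 + 0.28258 + 0.28362 + 0.50841 + 0.46864 + 0.27416 = 2.44892
Σ x·lx·mx = 12.54272; T = 12.54272/2.44892 = 5.12174…
r ≈ ln(R0)/T = ln(2.44892)/5.12174… = 0.174872… → 0.1749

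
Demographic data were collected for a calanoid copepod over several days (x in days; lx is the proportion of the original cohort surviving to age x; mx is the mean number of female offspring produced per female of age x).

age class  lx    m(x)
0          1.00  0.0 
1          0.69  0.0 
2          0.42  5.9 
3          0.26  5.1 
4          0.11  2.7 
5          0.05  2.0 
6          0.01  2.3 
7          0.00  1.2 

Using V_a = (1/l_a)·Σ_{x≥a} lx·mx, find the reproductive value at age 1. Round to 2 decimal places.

6.12

lx·mx for x ≥ 1: 0, 2.478, 1.326, 0.297, 0.1, 0.023, 0 → sum = 4.224
V_1 = 4.224 / l_1 = 4.224 / 0.69 = 6.121739… → 6.12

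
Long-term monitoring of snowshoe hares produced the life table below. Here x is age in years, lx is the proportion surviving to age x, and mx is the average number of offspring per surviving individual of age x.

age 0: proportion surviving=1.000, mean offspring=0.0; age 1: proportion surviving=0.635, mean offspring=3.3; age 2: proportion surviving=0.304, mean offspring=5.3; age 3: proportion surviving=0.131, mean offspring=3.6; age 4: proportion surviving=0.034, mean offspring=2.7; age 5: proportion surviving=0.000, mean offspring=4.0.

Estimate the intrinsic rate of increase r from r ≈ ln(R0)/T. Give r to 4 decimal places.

R0 = Σ lx·mx = 0 + 2.0955 + 1.6112 + 0.4716 + 0.0918 + 0 = 4.2701
Σ x·lx·mx = 7.0999; T = 7.0999/4.2701 = 1.6627…
r ≈ ln(R0)/T = ln(4.2701)/1.6627… = 0.87306… → 0.8731

0.8731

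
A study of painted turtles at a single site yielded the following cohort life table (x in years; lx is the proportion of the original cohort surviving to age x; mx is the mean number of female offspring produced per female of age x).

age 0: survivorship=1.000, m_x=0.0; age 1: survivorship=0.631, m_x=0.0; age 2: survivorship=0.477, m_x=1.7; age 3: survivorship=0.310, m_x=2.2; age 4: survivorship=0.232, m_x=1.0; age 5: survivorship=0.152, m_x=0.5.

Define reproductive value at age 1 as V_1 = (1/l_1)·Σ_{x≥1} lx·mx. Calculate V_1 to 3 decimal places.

2.854

lx·mx for x ≥ 1: 0, 0.8109, 0.682, 0.232, 0.076 → sum = 1.8009
V_1 = 1.8009 / l_1 = 1.8009 / 0.631 = 2.854041… → 2.854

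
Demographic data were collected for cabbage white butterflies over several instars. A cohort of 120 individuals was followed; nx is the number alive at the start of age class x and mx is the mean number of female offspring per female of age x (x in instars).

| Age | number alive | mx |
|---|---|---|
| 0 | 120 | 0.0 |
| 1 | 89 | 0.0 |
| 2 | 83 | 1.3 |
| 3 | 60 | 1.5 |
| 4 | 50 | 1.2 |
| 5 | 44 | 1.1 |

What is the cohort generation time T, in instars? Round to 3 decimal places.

3.160

lx = nx/n0 = nx/120: 1, 0.74167…, 0.69167…, 0.5, 0.41667…, 0.36667…
lx·mx: 0, 0, 0.899167…, 0.75, 0.5…, 0.403333… → R0 = 2.5525…
x·lx·mx: 0, 0, 1.798333…, 2.25, 2…, 2.016667… → Σ = 8.065…
T = 8.065… / 2.5525… = 3.159647… → 3.160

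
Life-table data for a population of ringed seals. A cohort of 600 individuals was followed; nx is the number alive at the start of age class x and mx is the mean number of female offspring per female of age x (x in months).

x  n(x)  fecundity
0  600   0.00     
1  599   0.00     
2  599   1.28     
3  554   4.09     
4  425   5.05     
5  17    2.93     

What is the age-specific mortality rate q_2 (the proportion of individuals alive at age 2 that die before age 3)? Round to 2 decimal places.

0.08

lx = nx/n0 = nx/600: 1, 0.99833…, 0.99833…, 0.92333…, 0.70833…, 0.02833…
q_2 = (l_2 − l_3) / l_2 = (0.998333… − 0.923333…) / 0.998333…
     = 0.075… / 0.998333… = 0.075125… → 0.08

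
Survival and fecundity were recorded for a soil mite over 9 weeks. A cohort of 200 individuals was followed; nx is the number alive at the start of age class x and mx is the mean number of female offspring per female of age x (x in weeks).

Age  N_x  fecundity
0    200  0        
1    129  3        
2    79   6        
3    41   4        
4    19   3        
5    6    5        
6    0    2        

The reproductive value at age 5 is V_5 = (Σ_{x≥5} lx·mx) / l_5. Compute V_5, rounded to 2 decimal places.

5.00

lx = nx/n0 = nx/200: 1, 0.645, 0.395, 0.205, 0.095, 0.03, 0
lx·mx for x ≥ 5: 0.15, 0 → sum = 0.15
V_5 = 0.15 / l_5 = 0.15 / 0.03 = 5 → 5.00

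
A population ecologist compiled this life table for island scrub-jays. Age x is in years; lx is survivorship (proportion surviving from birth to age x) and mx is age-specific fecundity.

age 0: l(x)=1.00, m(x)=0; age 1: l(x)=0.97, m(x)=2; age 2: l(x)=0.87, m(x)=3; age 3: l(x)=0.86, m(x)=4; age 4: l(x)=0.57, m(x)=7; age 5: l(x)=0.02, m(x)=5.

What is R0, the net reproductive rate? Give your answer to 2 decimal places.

12.08

lx·mx by age: 0, 1.94, 2.61, 3.44, 3.99, 0.1
R0 = Σ lx·mx = 12.08 → 12.08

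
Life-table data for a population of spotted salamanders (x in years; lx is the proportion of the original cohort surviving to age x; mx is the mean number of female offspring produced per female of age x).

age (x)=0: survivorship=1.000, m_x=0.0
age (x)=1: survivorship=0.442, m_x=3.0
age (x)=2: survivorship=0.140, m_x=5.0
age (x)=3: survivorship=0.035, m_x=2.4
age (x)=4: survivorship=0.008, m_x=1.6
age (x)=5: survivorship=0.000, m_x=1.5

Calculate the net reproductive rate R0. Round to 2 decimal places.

2.12

lx·mx by age: 0, 1.326, 0.7, 0.084, 0.0128, 0
R0 = Σ lx·mx = 2.1228 → 2.12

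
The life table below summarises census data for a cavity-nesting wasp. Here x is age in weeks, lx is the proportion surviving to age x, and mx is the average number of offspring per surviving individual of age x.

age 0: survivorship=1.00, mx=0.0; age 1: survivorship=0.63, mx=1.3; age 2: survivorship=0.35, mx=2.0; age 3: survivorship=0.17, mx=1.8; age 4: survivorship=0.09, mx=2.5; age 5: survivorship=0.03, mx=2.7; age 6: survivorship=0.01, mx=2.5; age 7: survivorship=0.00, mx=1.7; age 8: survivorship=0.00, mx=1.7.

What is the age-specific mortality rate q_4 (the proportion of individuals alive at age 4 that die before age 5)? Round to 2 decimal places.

0.67

q_4 = (l_4 − l_5) / l_4 = (0.09 − 0.03) / 0.09
     = 0.06 / 0.09 = 0.666667… → 0.67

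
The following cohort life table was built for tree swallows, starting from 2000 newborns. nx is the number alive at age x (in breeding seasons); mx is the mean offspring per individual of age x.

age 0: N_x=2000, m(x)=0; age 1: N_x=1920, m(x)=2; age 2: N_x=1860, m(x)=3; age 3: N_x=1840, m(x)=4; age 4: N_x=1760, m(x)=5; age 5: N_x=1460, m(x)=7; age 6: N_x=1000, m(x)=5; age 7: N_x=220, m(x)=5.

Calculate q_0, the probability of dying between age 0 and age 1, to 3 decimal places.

lx = nx/n0 = nx/2000: 1, 0.96, 0.93, 0.92, 0.88, 0.73, 0.5, 0.11
q_0 = (l_0 − l_1) / l_0 = (1 − 0.96) / 1
     = 0.04 / 1 = 0.04 → 0.040

0.040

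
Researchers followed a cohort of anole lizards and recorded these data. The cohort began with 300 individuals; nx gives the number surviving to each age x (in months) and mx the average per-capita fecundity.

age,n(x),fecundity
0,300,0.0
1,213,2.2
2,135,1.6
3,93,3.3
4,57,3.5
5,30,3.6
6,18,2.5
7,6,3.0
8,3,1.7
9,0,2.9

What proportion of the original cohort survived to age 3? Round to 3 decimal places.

0.310

l_3 = n_3/n_0 = 93/300 = 0.31 → 0.310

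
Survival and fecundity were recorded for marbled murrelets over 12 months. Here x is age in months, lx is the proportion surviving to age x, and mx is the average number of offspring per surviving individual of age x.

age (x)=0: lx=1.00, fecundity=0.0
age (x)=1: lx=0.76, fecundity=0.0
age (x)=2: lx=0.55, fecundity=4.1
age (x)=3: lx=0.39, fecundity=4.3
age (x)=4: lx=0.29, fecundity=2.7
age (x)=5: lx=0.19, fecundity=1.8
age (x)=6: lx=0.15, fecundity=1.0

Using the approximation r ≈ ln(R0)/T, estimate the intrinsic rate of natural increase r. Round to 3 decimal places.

R0 = Σ lx·mx = 0 + 0 + 2.255 + 1.677 + 0.783 + 0.342 + 0.15 = 5.207
Σ x·lx·mx = 15.283; T = 15.283/5.207 = 2.93509…
r ≈ ln(R0)/T = ln(5.207)/2.93509… = 0.56217… → 0.562

0.562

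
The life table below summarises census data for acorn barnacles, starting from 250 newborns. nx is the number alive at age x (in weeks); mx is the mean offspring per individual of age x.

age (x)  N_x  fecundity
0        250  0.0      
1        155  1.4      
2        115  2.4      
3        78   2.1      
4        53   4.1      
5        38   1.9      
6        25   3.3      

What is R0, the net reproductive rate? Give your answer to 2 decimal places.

lx = nx/n0 = nx/250: 1, 0.62, 0.46, 0.312, 0.212, 0.152, 0.1
lx·mx by age: 0, 0.868, 1.104, 0.6552, 0.8692, 0.2888, 0.33
R0 = Σ lx·mx = 4.1152 → 4.12

4.12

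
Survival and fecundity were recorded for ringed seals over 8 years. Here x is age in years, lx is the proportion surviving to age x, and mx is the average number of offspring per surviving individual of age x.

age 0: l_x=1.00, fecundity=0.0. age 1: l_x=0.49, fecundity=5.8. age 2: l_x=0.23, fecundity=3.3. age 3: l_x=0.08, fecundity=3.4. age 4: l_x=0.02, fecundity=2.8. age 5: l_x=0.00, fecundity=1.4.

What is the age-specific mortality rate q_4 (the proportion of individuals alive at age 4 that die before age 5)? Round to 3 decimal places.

q_4 = (l_4 − l_5) / l_4 = (0.02 − 0) / 0.02
     = 0.02 / 0.02 = 1 → 1.000

1.000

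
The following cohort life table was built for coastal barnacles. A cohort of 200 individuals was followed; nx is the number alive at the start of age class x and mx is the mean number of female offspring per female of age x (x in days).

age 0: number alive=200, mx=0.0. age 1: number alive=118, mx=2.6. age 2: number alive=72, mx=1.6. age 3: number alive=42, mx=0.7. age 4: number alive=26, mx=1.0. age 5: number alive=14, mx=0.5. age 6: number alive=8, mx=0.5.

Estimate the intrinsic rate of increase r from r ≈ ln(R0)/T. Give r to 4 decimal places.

0.5531

lx = nx/n0 = nx/200: 1, 0.59, 0.36, 0.21, 0.13, 0.07, 0.04
R0 = Σ lx·mx = 0 + 1.534 + 0.576 + 0.147 + 0.13 + 0.035 + 0.02 = 2.442
Σ x·lx·mx = 3.942; T = 3.942/2.442 = 1.61425…
r ≈ ln(R0)/T = ln(2.442)/1.61425… = 0.553085… → 0.5531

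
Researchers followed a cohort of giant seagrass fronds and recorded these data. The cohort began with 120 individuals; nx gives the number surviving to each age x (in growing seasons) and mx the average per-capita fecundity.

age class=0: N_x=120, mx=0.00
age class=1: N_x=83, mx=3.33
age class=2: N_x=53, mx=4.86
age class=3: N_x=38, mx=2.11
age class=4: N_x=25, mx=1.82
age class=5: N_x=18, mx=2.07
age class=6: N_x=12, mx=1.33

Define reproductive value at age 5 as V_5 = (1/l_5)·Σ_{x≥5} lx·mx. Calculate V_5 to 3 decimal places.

2.957

lx = nx/n0 = nx/120: 1, 0.69167…, 0.44167…, 0.31667…, 0.20833…, 0.15, 0.1
lx·mx for x ≥ 5: 0.3105, 0.133 → sum = 0.4435
V_5 = 0.4435 / l_5 = 0.4435 / 0.15 = 2.956667… → 2.957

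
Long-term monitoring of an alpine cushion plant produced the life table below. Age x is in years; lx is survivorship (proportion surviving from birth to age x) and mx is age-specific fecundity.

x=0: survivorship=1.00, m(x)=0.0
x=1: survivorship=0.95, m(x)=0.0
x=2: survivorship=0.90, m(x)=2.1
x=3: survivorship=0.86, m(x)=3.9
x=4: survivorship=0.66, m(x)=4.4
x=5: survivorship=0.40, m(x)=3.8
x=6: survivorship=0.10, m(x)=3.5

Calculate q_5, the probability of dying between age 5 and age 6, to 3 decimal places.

0.750

q_5 = (l_5 − l_6) / l_5 = (0.4 − 0.1) / 0.4
     = 0.3 / 0.4 = 0.75 → 0.750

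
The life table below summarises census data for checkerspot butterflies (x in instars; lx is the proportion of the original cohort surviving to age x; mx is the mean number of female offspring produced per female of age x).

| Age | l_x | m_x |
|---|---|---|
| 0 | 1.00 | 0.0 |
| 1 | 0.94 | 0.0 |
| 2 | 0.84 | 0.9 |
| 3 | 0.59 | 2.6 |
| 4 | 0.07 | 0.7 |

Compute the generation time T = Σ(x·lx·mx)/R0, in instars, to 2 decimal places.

lx·mx: 0, 0, 0.756, 1.534, 0.049 → R0 = 2.339
x·lx·mx: 0, 0, 1.512, 4.602, 0.196 → Σ = 6.31
T = 6.31 / 2.339 = 2.697734… → 2.70

2.70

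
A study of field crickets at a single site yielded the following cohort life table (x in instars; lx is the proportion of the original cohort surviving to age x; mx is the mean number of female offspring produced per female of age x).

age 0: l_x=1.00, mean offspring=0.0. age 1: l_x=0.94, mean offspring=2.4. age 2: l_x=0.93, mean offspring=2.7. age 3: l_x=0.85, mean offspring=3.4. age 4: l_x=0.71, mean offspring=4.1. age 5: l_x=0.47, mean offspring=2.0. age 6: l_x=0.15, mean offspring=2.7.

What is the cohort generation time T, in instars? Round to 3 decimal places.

lx·mx: 0, 2.256, 2.511, 2.89, 2.911, 0.94, 0.405 → R0 = 11.913
x·lx·mx: 0, 2.256, 5.022, 8.67, 11.644, 4.7, 2.43 → Σ = 34.722
T = 34.722 / 11.913 = 2.914631… → 2.915

2.915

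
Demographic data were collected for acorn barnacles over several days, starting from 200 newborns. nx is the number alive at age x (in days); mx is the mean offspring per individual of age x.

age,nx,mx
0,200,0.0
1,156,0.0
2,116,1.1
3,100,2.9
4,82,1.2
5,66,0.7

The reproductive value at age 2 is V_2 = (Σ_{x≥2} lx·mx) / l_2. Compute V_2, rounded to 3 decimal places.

lx = nx/n0 = nx/200: 1, 0.78, 0.58, 0.5, 0.41, 0.33
lx·mx for x ≥ 2: 0.638, 1.45, 0.492, 0.231 → sum = 2.811
V_2 = 2.811 / l_2 = 2.811 / 0.58 = 4.846552… → 4.847

4.847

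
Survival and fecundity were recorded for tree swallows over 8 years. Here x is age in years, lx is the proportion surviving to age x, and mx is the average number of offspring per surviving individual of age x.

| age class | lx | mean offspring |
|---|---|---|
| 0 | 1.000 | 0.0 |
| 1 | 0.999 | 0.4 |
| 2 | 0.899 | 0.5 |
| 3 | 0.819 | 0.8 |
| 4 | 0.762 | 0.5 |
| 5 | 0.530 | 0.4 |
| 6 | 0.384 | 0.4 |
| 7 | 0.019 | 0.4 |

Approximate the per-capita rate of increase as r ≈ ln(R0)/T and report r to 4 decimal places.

0.2697

R0 = Σ lx·mx = 0 + 0.3996 + 0.4495 + 0.6552 + 0.381 + 0.212 + 0.1536 + 0.0076 = 2.2585
Σ x·lx·mx = 6.823; T = 6.823/2.2585 = 3.02103…
r ≈ ln(R0)/T = ln(2.2585)/3.02103… = 0.269676… → 0.2697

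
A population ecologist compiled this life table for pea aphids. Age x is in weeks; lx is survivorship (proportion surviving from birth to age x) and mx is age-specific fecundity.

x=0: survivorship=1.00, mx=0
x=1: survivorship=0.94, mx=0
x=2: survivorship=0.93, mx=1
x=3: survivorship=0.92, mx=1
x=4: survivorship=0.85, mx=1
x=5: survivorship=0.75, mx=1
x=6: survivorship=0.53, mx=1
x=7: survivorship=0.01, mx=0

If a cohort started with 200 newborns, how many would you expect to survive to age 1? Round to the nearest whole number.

Expected survivors = N0 · l_1 = 200 × 0.94 = 188 → 188

188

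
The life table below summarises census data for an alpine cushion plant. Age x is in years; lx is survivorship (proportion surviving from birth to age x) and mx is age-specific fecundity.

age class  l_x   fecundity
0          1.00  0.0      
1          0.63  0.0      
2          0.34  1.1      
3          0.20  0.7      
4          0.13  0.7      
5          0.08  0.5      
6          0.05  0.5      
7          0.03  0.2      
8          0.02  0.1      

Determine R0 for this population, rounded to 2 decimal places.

0.68

lx·mx by age: 0, 0, 0.374, 0.14, 0.091, 0.04, 0.025, 0.006, 0.002
R0 = Σ lx·mx = 0.678 → 0.68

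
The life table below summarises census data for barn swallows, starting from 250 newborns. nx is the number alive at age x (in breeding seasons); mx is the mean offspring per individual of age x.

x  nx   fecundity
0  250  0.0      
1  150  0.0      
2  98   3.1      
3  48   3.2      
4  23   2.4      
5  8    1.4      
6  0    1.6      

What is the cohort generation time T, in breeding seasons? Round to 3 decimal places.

lx = nx/n0 = nx/250: 1, 0.6, 0.392, 0.192, 0.092, 0.032, 0
lx·mx: 0, 0, 1.2152, 0.6144, 0.2208, 0.0448, 0 → R0 = 2.0952
x·lx·mx: 0, 0, 2.4304, 1.8432, 0.8832, 0.224, 0 → Σ = 5.3808
T = 5.3808 / 2.0952 = 2.568156… → 2.568

2.568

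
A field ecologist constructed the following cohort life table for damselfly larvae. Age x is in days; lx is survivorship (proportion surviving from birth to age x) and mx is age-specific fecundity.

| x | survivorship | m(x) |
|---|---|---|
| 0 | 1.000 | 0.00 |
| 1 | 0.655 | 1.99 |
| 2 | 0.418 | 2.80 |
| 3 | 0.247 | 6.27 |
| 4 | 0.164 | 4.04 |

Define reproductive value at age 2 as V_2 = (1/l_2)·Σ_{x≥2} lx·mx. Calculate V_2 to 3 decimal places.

8.090

lx·mx for x ≥ 2: 1.1704, 1.54869, 0.66256 → sum = 3.38165
V_2 = 3.38165 / l_2 = 3.38165 / 0.418 = 8.090072… → 8.090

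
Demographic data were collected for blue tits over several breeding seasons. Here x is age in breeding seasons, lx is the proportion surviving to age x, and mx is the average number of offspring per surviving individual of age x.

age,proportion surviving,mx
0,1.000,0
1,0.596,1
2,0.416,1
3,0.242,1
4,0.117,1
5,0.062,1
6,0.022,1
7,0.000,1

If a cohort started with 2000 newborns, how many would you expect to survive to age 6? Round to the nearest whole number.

Expected survivors = N0 · l_6 = 2000 × 0.022 = 44 → 44

44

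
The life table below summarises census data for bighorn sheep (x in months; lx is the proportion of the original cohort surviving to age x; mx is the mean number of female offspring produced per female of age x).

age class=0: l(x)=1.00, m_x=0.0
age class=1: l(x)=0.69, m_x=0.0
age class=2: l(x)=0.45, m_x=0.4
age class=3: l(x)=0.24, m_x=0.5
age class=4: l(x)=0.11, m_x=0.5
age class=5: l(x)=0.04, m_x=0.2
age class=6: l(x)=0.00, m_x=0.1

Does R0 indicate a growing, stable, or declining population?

declining

R0 = Σ lx·mx = 0 + 0 + 0.18 + 0.12 + 0.055 + 0.008 + 0 = 0.363
R0 < 1, so the population is declining.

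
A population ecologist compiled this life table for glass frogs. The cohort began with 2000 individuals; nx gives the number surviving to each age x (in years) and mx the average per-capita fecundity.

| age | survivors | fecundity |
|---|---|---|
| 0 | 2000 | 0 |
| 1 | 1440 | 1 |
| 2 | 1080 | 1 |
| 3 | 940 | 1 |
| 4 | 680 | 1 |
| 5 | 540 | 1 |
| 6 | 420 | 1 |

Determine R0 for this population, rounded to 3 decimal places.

lx = nx/n0 = nx/2000: 1, 0.72, 0.54, 0.47, 0.34, 0.27, 0.21
lx·mx by age: 0, 0.72, 0.54, 0.47, 0.34, 0.27, 0.21
R0 = Σ lx·mx = 2.55 → 2.550

2.550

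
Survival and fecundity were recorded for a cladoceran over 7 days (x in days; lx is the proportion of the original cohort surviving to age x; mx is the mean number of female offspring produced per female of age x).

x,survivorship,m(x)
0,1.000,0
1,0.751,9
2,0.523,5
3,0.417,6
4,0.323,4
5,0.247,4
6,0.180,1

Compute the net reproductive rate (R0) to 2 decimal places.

14.34

lx·mx by age: 0, 6.759, 2.615, 2.502, 1.292, 0.988, 0.18
R0 = Σ lx·mx = 14.336 → 14.34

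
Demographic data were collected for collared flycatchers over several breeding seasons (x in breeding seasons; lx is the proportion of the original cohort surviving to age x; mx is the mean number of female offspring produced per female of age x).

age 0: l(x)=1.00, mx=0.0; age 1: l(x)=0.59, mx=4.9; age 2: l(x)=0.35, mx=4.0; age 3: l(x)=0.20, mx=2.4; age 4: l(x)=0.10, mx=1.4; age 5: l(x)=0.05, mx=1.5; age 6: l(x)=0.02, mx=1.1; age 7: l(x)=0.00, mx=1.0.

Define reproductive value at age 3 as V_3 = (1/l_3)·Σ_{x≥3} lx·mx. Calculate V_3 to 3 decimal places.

lx·mx for x ≥ 3: 0.48, 0.14, 0.075, 0.022, 0 → sum = 0.717
V_3 = 0.717 / l_3 = 0.717 / 0.2 = 3.585 → 3.585

3.585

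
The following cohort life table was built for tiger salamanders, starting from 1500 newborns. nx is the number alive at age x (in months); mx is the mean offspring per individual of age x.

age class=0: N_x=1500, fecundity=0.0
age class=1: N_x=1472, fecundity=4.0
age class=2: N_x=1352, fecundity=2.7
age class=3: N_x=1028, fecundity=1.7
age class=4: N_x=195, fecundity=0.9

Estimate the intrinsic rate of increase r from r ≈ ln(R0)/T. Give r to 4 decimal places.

lx = nx/n0 = nx/1500: 1, 0.98133…, 0.90133…, 0.68533…, 0.13
R0 = Σ lx·mx = 0 + 3.92533… + 2.4336… + 1.16507… + 0.117 = 7.641…
Σ x·lx·mx = 12.755733…; T = 12.755733…/7.641… = 1.66938…
r ≈ ln(R0)/T = ln(7.641…)/1.66938… = 1.218134… → 1.2181

1.2181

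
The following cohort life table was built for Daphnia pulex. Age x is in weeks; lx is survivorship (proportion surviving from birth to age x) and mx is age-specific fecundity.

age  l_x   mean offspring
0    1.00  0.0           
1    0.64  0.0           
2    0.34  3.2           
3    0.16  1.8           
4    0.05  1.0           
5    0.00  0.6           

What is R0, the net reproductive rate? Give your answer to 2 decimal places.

lx·mx by age: 0, 0, 1.088, 0.288, 0.05, 0
R0 = Σ lx·mx = 1.426 → 1.43

1.43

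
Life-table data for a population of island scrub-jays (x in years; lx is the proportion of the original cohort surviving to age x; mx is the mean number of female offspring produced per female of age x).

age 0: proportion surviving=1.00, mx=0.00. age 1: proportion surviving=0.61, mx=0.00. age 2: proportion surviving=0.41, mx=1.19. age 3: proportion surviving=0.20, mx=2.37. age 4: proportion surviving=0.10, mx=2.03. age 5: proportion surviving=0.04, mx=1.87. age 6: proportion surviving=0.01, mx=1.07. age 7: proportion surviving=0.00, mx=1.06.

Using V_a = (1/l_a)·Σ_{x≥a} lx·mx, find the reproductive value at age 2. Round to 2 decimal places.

lx·mx for x ≥ 2: 0.4879, 0.474, 0.203, 0.0748, 0.0107, 0 → sum = 1.2504
V_2 = 1.2504 / l_2 = 1.2504 / 0.41 = 3.049756… → 3.05

3.05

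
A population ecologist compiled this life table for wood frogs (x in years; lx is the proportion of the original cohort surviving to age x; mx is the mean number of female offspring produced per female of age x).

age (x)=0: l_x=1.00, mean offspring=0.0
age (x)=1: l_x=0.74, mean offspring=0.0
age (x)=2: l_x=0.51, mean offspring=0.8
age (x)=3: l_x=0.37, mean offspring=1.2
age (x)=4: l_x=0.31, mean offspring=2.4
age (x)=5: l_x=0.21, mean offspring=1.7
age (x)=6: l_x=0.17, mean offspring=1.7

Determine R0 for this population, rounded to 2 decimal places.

2.24

lx·mx by age: 0, 0, 0.408, 0.444, 0.744, 0.357, 0.289
R0 = Σ lx·mx = 2.242 → 2.24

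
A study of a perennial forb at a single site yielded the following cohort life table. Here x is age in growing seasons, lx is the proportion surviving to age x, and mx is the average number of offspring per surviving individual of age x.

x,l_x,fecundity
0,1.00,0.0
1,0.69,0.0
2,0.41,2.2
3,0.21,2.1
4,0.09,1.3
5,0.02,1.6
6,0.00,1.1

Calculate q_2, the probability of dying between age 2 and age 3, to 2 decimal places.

q_2 = (l_2 − l_3) / l_2 = (0.41 − 0.21) / 0.41
     = 0.2 / 0.41 = 0.487805… → 0.49

0.49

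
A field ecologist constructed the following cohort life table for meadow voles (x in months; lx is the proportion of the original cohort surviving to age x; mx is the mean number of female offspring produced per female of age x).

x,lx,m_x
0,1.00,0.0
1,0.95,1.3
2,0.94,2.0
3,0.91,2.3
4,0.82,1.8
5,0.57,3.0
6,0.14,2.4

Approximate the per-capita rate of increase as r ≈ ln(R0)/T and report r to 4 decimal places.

R0 = Σ lx·mx = 0 + 1.235 + 1.88 + 2.093 + 1.476 + 1.71 + 0.336 = 8.73
Σ x·lx·mx = 27.744; T = 27.744/8.73 = 3.17801…
r ≈ ln(R0)/T = ln(8.73)/3.17801… = 0.6818… → 0.6818

0.6818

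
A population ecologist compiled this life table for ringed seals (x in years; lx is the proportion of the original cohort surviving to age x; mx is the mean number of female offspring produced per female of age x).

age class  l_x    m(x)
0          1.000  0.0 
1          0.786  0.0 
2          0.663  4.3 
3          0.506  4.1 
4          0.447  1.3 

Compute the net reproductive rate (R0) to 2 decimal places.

lx·mx by age: 0, 0, 2.8509, 2.0746, 0.5811
R0 = Σ lx·mx = 5.5066 → 5.51

5.51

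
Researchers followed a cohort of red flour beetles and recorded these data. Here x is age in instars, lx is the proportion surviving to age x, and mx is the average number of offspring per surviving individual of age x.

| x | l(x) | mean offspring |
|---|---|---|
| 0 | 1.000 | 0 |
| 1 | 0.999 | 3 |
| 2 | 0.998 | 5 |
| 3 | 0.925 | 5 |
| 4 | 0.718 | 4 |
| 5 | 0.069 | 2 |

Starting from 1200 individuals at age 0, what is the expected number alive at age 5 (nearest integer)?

83

Expected survivors = N0 · l_5 = 1200 × 0.069 = 82.8 → 83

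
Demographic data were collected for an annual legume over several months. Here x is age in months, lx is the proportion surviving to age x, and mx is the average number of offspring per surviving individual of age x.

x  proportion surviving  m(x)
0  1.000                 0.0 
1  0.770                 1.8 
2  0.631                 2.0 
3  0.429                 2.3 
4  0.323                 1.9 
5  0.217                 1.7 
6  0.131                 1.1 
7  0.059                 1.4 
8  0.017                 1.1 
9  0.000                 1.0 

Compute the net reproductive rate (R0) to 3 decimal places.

lx·mx by age: 0, 1.386, 1.262, 0.9867, 0.6137, 0.3689, 0.1441, 0.0826, 0.0187, 0
R0 = Σ lx·mx = 4.8627 → 4.863

4.863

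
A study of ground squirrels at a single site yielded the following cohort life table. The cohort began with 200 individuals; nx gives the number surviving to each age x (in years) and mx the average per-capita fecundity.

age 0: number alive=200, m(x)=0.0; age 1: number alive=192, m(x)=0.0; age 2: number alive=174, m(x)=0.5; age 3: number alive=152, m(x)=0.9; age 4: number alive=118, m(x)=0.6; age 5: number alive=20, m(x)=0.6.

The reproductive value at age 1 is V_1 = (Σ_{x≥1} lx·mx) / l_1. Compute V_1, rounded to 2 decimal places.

lx = nx/n0 = nx/200: 1, 0.96, 0.87, 0.76, 0.59, 0.1
lx·mx for x ≥ 1: 0, 0.435, 0.684, 0.354, 0.06 → sum = 1.533
V_1 = 1.533 / l_1 = 1.533 / 0.96 = 1.596875 → 1.60

1.60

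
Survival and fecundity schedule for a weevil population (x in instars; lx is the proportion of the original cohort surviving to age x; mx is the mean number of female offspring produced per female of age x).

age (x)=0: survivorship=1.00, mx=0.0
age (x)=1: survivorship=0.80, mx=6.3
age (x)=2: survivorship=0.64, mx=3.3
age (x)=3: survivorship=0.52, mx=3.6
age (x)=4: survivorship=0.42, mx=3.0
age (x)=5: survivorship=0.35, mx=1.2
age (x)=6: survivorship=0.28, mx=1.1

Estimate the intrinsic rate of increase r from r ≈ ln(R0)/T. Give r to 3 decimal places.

1.107

R0 = Σ lx·mx = 0 + 5.04 + 2.112 + 1.872 + 1.26 + 0.42 + 0.308 = 11.012
Σ x·lx·mx = 23.868; T = 23.868/11.012 = 2.16745…
r ≈ ln(R0)/T = ln(11.012)/2.16745… = 1.10682… → 1.107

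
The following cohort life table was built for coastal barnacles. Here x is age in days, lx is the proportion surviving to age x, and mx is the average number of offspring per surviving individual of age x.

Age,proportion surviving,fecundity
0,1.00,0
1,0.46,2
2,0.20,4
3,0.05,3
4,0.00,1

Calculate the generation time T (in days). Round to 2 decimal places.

lx·mx: 0, 0.92, 0.8, 0.15, 0 → R0 = 1.87
x·lx·mx: 0, 0.92, 1.6, 0.45, 0 → Σ = 2.97
T = 2.97 / 1.87 = 1.588235… → 1.59

1.59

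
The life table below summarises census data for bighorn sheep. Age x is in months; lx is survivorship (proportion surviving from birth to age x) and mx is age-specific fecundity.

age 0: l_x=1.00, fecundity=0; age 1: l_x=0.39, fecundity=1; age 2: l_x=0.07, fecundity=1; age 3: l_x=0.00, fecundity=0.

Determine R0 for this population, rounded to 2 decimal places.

lx·mx by age: 0, 0.39, 0.07, 0
R0 = Σ lx·mx = 0.46 → 0.46

0.46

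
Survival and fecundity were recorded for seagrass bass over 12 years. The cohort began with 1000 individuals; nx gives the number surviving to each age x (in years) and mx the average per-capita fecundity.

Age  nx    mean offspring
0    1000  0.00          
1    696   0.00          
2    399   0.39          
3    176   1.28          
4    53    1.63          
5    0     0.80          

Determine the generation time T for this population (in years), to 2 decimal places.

lx = nx/n0 = nx/1000: 1, 0.696, 0.399, 0.176, 0.053, 0
lx·mx: 0, 0, 0.15561, 0.22528, 0.08639, 0 → R0 = 0.46728
x·lx·mx: 0, 0, 0.31122, 0.67584, 0.34556, 0 → Σ = 1.33262
T = 1.33262 / 0.46728 = 2.851866… → 2.85

2.85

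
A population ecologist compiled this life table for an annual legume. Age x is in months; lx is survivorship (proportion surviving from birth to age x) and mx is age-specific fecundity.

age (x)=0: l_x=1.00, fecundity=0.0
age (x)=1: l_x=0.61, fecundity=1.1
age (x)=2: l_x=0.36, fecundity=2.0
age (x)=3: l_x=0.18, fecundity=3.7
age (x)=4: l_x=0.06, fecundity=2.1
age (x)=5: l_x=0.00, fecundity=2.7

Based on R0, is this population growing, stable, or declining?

growing

R0 = Σ lx·mx = 0 + 0.671 + 0.72 + 0.666 + 0.126 + 0 = 2.183
R0 > 1, so the population is growing.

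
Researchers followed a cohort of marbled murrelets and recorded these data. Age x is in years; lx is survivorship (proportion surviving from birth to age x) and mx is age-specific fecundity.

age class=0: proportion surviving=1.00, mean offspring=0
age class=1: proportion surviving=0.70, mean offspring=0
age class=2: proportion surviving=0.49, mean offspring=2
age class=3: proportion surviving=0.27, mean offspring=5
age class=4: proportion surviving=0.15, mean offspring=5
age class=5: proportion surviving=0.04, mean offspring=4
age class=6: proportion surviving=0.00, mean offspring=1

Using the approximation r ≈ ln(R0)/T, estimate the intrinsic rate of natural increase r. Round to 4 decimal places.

0.3883

R0 = Σ lx·mx = 0 + 0 + 0.98 + 1.35 + 0.75 + 0.16 + 0 = 3.24
Σ x·lx·mx = 9.81; T = 9.81/3.24 = 3.02778…
r ≈ ln(R0)/T = ln(3.24)/3.02778… = 0.388263… → 0.3883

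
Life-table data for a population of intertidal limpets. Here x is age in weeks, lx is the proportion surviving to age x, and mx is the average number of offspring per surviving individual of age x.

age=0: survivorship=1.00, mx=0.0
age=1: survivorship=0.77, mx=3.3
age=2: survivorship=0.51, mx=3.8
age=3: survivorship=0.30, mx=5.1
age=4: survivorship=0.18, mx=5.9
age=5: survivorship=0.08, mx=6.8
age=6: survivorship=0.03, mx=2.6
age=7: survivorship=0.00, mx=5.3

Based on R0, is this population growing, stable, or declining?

growing

R0 = Σ lx·mx = 0 + 2.541 + 1.938 + 1.53 + 1.062 + 0.544 + 0.078 + 0 = 7.693
R0 > 1, so the population is growing.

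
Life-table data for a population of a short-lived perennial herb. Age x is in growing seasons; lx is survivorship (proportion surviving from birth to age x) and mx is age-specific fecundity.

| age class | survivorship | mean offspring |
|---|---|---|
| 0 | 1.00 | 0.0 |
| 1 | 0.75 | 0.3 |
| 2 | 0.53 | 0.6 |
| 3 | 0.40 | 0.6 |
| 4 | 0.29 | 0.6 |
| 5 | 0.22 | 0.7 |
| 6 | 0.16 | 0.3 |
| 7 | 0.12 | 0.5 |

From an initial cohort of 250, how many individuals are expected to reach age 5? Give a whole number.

Expected survivors = N0 · l_5 = 250 × 0.22 = 55 → 55

55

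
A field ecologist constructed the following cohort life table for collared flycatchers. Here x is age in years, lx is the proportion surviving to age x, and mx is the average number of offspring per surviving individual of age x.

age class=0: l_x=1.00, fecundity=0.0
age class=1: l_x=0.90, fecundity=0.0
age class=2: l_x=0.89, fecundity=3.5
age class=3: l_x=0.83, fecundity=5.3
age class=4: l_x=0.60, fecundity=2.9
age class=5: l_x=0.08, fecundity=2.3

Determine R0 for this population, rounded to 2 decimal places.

lx·mx by age: 0, 0, 3.115, 4.399, 1.74, 0.184
R0 = Σ lx·mx = 9.438 → 9.44

9.44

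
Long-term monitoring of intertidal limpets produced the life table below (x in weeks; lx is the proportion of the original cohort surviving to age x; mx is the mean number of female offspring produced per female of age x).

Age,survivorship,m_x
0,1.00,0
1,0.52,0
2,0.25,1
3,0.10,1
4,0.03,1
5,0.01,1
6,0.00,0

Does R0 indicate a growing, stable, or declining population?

declining

R0 = Σ lx·mx = 0 + 0 + 0.25 + 0.1 + 0.03 + 0.01 + 0 = 0.39
R0 < 1, so the population is declining.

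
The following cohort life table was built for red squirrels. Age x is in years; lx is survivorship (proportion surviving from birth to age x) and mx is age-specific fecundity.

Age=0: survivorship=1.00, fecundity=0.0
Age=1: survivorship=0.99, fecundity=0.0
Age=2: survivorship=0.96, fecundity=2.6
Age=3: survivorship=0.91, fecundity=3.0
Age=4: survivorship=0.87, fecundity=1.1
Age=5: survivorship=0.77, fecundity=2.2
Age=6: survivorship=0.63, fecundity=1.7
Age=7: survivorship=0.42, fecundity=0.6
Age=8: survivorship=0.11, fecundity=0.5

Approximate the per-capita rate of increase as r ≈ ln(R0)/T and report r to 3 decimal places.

R0 = Σ lx·mx = 0 + 0 + 2.496 + 2.73 + 0.957 + 1.694 + 1.071 + 0.252 + 0.055 = 9.255
Σ x·lx·mx = 34.11; T = 34.11/9.255 = 3.68558…
r ≈ ln(R0)/T = ln(9.255)/3.68558… = 0.60375… → 0.604

0.604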